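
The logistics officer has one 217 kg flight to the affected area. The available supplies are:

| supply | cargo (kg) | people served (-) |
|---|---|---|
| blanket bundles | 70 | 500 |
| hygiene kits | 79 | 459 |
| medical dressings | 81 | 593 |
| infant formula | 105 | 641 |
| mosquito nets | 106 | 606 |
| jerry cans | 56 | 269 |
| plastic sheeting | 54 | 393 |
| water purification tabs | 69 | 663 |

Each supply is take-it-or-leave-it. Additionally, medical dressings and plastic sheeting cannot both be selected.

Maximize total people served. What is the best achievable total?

Density check — water purification tabs 9.61, medical dressings 7.32, plastic sheeting 7.28, blanket bundles 7.14 are the best per kg.
Best packing: blanket bundles + plastic sheeting + water purification tabs — 193 kg, 1556 total.
Runner-up medical dressings + jerry cans + water purification tabs tops out at 1525.

1556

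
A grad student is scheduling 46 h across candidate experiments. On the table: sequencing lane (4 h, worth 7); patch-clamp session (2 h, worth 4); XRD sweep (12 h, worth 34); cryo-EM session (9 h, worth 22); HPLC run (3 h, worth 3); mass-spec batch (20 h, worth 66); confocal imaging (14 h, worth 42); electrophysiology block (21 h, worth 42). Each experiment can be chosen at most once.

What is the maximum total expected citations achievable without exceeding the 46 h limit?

Ranking by ratio (expected citations/h): mass-spec batch 3.30, confocal imaging 3.00, XRD sweep 2.83.
Taking XRD sweep + mass-spec batch + confocal imaging: 46 h used, 142 in expected citations.
An exhaustive check of the 256 subsets confirms 142.

142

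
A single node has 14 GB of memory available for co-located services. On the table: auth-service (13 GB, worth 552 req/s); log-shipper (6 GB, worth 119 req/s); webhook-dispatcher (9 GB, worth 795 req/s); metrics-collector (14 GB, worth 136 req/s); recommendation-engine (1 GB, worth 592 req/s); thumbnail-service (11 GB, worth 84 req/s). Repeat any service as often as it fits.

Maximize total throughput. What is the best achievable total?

8288

By throughput per GB: recommendation-engine 592.00, webhook-dispatcher 88.33, auth-service 42.46, log-shipper 19.83 lead.
14×recommendation-engine uses 14 of the 14 GB and totals 8288.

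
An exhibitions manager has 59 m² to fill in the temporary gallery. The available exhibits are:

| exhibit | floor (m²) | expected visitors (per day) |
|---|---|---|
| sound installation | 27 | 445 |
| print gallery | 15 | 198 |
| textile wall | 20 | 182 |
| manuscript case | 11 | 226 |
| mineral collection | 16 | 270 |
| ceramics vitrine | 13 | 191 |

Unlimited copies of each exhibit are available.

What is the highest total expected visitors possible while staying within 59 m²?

1130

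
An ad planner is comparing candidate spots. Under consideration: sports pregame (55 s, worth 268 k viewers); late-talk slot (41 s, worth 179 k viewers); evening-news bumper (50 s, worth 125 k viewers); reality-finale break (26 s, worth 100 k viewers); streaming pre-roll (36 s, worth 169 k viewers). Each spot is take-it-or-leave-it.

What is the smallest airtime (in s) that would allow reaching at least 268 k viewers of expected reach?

55

Need the lightest bundle worth ≥ 268.
sports pregame: 268 expected reach at 55 s.
Any bundle with less than 55 s falls short of 268.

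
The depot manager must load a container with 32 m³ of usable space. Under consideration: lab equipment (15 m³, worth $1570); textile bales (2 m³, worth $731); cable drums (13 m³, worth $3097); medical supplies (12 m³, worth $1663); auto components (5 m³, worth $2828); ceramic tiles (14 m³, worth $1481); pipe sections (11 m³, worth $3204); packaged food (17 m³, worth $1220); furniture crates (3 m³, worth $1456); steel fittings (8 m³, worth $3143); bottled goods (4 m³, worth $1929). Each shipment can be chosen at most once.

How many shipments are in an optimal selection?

5

Optimal total is 12560.
For example auto components + pipe sections + furniture crates + steel fittings + bottled goods achieves it, using 31 m³.
Any selection reaching 12560 contains exactly 5 shipments.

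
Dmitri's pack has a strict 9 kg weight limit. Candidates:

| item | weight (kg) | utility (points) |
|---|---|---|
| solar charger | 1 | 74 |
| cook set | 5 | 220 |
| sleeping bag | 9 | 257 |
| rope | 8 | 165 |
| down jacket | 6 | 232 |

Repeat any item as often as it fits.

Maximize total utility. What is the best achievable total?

666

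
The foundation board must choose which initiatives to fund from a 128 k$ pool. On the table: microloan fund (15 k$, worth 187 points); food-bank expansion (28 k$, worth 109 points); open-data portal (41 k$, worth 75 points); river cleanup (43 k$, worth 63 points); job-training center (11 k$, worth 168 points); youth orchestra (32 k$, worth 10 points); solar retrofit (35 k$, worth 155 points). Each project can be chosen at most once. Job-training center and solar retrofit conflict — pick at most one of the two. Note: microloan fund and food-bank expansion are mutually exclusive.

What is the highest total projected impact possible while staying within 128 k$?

493

Taking microloan fund + open-data portal + river cleanup + job-training center: 110 k$ used, 493 in projected impact.
An exhaustive check of the 128 subsets confirms 493.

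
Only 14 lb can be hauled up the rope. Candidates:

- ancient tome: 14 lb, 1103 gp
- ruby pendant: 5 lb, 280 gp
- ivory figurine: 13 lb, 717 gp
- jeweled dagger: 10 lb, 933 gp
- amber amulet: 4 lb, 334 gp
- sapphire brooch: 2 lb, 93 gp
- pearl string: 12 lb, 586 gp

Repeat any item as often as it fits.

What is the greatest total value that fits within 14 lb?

Density check — jeweled dagger 93.30, amber amulet 83.50, ancient tome 78.79, ruby pendant 56.00 are the best per lb.
Jeweled dagger + amber amulet uses 14 of the 14 lb and totals 1267.
No other feasible combination exceeds 1267.

1267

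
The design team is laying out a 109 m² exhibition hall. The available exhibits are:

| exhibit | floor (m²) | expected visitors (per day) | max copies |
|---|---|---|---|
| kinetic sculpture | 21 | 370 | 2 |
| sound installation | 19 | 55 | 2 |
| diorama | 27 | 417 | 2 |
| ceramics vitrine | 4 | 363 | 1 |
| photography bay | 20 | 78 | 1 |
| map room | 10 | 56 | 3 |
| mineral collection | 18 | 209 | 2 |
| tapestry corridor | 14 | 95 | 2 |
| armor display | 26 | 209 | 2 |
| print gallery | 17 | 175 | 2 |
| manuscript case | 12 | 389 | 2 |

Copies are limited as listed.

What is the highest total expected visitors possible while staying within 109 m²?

2354

Ranking by ratio (expected visitors/m²): ceramics vitrine 90.75, manuscript case 32.42, kinetic sculpture 17.62, diorama 15.44.
Taking 2×kinetic sculpture + diorama + ceramics vitrine + map room + 2×manuscript case: 107 m² used, 2354 in expected visitors.
That's the maximum — no swap from here does better than 2354.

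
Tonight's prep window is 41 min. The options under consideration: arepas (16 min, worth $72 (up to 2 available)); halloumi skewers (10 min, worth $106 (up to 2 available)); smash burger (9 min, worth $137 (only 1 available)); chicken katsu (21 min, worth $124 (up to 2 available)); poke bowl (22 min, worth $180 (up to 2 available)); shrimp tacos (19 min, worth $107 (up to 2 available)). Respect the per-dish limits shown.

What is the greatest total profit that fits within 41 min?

423

Filling by ratio: 2×halloumi skewers + smash burger for 349, with 12 min left unused.
The 10 min tied up in halloumi skewers is better spent on poke bowl — total rises to 423 (41 min).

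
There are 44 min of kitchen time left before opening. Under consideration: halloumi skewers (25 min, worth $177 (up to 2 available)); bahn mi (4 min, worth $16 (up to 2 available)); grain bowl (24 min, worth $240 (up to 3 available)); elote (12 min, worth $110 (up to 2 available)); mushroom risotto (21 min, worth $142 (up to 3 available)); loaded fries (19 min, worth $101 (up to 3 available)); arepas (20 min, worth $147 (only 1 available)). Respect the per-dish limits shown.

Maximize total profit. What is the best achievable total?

Ranking by ratio (profit/min): grain bowl 10.00, elote 9.17, arepas 7.35, halloumi skewers 7.08.
A density-first pass picks 2×bahn mi + grain bowl + elote — 382 at 44 min.
The 20 min tied up in 2×bahn mi and elote is better spent on arepas — total rises to 387 (44 min).

387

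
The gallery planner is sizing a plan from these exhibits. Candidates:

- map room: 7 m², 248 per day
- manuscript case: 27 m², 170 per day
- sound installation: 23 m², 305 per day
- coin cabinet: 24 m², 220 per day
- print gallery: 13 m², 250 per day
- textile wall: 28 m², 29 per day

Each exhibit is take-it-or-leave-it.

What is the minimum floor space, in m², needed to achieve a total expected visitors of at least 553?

Look for the lowest-floor combination reaching 553.
map room + sound installation reaches 553 using 30 m².
Below 30 m² the best achievable stays under 553.

30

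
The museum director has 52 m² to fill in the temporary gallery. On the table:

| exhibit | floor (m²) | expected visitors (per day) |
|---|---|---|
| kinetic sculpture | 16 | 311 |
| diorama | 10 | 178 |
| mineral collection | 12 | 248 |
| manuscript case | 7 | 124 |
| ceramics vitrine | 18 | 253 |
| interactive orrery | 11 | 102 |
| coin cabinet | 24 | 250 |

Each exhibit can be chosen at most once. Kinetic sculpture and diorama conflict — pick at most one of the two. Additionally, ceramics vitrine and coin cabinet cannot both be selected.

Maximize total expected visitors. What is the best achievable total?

812

Taking kinetic sculpture + mineral collection + ceramics vitrine: 46 m² used, 812 in expected visitors.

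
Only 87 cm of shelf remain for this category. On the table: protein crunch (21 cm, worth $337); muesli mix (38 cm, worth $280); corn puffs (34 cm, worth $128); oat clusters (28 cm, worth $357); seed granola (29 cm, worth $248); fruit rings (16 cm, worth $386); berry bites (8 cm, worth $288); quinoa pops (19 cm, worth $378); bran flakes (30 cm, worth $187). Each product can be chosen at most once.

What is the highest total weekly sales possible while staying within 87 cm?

Greedy by ratio would take protein crunch + fruit rings + berry bites + quinoa pops: 64 cm used, total 1389.
The 8 cm tied up in berry bites is better spent on oat clusters — total rises to 1458 (84 cm).
No other feasible combination exceeds 1458.

1458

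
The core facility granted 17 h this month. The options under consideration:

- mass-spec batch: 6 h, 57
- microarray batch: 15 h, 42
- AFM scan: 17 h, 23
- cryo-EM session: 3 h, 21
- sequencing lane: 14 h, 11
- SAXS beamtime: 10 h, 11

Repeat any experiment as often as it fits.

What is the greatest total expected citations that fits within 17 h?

Taking 2×mass-spec batch + cryo-EM session: 15 h used, 135 in expected citations.
The spare 2 h is too small for any remaining experiment, and no exchange beats 135.

135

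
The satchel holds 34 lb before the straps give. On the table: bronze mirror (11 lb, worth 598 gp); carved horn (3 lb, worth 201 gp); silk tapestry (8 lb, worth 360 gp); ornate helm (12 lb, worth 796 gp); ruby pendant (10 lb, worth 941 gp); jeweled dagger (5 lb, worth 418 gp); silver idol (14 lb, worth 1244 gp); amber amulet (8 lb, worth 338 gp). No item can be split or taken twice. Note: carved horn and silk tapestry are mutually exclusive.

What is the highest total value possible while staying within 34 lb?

2804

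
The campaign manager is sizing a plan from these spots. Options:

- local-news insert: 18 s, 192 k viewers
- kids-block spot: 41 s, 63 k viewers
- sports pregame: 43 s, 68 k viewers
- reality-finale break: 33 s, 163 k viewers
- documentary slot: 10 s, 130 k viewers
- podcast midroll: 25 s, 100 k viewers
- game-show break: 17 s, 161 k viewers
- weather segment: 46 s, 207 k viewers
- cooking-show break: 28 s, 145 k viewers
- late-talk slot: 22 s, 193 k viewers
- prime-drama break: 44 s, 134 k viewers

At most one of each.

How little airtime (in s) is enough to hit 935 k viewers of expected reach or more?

125

Need the lightest bundle worth ≥ 935.
Taking local-news insert + reality-finale break + documentary slot + podcast midroll + game-show break + late-talk slot gives 939 (≥ 935) for 125 s.
Any bundle with less than 125 s falls short of 935.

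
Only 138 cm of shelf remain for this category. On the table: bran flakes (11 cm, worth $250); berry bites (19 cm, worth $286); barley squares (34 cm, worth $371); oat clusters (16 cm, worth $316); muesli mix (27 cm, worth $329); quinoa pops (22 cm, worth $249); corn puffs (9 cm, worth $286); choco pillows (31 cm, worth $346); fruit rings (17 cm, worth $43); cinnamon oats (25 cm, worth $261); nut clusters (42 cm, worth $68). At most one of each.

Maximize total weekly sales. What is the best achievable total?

2087

Density check — corn puffs 31.78, bran flakes 22.73, oat clusters 19.75 are the best per cm.
Filling by ratio: bran flakes + berry bites + oat clusters + muesli mix + quinoa pops + corn puffs + choco pillows for 2062, with 3 cm left unused.
Dropping choco pillows frees 31 cm; slotting in barley squares (34 cm) lifts the total to 2087 at 138 cm.
Next best is bran flakes + berry bites + oat clusters + muesli mix + corn puffs + choco pillows + cinnamon oats at 2074 (138 cm) — short by 13.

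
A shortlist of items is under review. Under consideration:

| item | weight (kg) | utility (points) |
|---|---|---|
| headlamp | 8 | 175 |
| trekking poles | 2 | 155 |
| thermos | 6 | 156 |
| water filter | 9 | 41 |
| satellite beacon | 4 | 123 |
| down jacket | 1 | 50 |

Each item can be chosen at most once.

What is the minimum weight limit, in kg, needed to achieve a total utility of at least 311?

Need the lightest bundle worth ≥ 311.
trekking poles + satellite beacon + down jacket: 328 utility at 7 kg.
Below 7 kg the best achievable stays under 311.

7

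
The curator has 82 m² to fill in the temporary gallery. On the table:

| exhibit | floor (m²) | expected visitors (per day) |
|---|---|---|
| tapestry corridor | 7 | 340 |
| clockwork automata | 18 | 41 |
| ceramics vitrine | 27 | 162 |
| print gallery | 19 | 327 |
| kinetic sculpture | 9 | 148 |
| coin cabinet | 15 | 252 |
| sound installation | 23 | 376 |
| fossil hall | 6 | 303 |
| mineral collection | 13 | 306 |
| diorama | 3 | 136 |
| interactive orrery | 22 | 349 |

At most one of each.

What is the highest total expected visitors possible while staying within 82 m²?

By expected visitors per m²: fossil hall 50.50, tapestry corridor 48.57, diorama 45.33, mineral collection 23.54 lead.
The ratio heuristic lands on tapestry corridor + print gallery + kinetic sculpture + coin cabinet + fossil hall + mineral collection + diorama (1812) but leaves 10 m² idle.
Dropping coin cabinet frees 15 m²; slotting in sound installation (23 m²) lifts the total to 1936 at 80 m².
Runner-up tapestry corridor + print gallery + kinetic sculpture + fossil hall + mineral collection + diorama + interactive orrery tops out at 1909.

1936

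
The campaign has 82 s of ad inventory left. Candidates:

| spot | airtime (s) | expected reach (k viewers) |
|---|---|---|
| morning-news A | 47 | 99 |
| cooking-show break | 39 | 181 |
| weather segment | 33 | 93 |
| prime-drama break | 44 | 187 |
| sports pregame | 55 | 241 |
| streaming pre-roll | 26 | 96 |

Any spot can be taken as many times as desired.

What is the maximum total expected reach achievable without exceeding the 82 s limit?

Best packing: 2×cooking-show break — 78 s, 362 total.

362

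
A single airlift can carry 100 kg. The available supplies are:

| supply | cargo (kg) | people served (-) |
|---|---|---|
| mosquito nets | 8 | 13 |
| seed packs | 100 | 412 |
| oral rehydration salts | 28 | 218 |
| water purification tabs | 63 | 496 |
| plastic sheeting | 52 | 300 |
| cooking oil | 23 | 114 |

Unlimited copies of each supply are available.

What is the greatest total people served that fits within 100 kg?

727

Best packing: mosquito nets + oral rehydration salts + water purification tabs — 99 kg, 727 total.
That's the maximum — no swap from here does better than 727.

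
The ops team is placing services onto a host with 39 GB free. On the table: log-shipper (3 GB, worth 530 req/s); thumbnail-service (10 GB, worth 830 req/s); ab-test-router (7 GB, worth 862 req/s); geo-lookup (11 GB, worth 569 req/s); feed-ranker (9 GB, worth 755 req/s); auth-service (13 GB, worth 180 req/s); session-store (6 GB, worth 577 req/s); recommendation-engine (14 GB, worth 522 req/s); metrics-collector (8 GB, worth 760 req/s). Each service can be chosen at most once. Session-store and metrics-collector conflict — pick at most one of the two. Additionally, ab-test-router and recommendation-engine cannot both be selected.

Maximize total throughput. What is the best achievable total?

Taking log-shipper + thumbnail-service + ab-test-router + feed-ranker + metrics-collector: 37 GB used, 3737 in throughput.

3737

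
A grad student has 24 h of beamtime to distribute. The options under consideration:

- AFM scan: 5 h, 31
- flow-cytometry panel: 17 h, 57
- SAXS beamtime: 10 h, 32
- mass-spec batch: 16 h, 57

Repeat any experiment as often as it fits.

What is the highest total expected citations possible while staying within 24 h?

Best packing: 4×AFM scan — 20 h, 124 total.
Nothing else within 24 h beats 124.

124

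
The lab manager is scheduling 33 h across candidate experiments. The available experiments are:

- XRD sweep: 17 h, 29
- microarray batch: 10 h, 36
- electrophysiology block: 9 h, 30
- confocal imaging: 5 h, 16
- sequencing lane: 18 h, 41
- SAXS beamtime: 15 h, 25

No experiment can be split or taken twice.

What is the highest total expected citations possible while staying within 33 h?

93

Density check — microarray batch 3.60, electrophysiology block 3.33, confocal imaging 3.20 are the best per h.
The ratio heuristic lands on microarray batch + electrophysiology block + confocal imaging (82) but leaves 9 h idle.
Dropping electrophysiology block frees 9 h; slotting in sequencing lane (18 h) lifts the total to 93 at 33 h.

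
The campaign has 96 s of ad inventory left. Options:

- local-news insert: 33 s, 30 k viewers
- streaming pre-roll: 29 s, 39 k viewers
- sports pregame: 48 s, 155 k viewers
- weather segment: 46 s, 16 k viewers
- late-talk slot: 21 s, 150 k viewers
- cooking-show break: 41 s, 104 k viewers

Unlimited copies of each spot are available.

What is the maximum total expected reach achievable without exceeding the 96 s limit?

600

Taking 4×late-talk slot: 84 s used, 600 in expected reach.
Nothing else within 96 s beats 600.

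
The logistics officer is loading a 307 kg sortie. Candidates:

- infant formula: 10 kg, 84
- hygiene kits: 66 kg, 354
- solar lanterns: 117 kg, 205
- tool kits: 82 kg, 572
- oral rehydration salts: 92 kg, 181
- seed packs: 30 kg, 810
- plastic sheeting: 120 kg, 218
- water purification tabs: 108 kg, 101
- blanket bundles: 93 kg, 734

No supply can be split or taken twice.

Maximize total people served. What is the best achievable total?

2554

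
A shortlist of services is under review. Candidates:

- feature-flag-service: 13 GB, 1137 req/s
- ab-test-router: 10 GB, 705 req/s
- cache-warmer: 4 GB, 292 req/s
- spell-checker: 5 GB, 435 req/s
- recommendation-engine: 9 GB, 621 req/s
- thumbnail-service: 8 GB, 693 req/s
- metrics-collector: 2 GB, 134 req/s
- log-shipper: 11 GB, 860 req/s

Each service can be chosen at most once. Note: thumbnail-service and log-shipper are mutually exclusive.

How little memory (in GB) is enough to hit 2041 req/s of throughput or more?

Minimise GB subject to total throughput ≥ 2041.
feature-flag-service + cache-warmer + thumbnail-service: 2122 throughput at 25 GB.
No combination under 25 GB hits 2041.

25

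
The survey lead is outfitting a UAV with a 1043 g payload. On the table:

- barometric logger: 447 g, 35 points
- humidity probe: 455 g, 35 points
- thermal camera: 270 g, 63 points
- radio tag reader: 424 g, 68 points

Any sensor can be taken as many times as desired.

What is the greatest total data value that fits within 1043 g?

194

Ranking by ratio (data value/g): thermal camera 0.23, radio tag reader 0.16, barometric logger 0.08.
Filling by ratio: 3×thermal camera for 189, with 233 g left unused.
Dropping thermal camera frees 270 g; slotting in radio tag reader (424 g) lifts the total to 194 at 964 g.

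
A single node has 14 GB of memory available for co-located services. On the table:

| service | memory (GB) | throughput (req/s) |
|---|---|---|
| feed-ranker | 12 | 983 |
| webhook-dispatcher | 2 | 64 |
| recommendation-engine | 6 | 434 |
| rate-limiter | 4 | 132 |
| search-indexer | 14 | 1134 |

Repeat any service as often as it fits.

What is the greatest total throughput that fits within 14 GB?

Greedy by ratio would take feed-ranker + webhook-dispatcher: 14 GB used, total 1047.
Dropping feed-ranker and webhook-dispatcher frees 14 GB; slotting in search-indexer (14 GB) lifts the total to 1134 at 14 GB.
That's the maximum — no swap from here does better than 1134.

1134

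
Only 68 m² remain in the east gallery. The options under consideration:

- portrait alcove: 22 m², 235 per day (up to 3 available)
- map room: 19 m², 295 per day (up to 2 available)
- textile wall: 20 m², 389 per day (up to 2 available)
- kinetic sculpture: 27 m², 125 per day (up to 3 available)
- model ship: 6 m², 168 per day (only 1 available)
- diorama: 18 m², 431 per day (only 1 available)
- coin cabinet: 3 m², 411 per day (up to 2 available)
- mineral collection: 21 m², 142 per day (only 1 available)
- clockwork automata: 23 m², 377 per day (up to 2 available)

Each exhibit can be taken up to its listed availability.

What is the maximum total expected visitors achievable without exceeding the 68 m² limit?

Density check — coin cabinet 137.00, model ship 28.00, diorama 23.94 are the best per m².
Taking the top-ratio exhibits first gives textile wall + model ship + diorama + 2×coin cabinet for 1810 (50 m²).
The 6 m² tied up in model ship is better spent on textile wall — total rises to 2031 (64 m²).
That's the maximum — no swap from here does better than 2031.

2031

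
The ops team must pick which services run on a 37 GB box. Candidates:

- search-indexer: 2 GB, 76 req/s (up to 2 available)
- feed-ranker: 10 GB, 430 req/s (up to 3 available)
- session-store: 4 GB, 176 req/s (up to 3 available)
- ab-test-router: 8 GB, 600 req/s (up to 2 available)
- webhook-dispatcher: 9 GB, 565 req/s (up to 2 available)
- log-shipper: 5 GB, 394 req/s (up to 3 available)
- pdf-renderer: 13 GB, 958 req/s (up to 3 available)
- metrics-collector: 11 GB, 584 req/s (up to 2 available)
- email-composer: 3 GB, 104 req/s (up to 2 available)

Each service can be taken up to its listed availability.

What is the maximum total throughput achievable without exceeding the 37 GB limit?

Taking the top-ratio services first gives search-indexer + session-store + 2×ab-test-router + 3×log-shipper for 2634 (37 GB).
Dropping search-indexer and session-store and ab-test-router frees 14 GB; slotting in pdf-renderer (13 GB) lifts the total to 2740 at 36 GB.

2740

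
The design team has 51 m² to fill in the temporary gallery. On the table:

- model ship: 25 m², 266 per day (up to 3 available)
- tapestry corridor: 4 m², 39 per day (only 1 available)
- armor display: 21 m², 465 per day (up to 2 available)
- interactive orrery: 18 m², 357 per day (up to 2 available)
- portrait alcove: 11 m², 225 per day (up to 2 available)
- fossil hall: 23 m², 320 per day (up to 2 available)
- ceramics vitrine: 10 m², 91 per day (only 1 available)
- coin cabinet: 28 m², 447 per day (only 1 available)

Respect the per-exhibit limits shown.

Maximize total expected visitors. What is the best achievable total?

Filling by ratio: tapestry corridor + 2×armor display for 969, with 5 m² left unused.
Dropping tapestry corridor and armor display frees 25 m²; slotting in interactive orrery + portrait alcove (29 m²) lifts the total to 1047 at 50 m².

1047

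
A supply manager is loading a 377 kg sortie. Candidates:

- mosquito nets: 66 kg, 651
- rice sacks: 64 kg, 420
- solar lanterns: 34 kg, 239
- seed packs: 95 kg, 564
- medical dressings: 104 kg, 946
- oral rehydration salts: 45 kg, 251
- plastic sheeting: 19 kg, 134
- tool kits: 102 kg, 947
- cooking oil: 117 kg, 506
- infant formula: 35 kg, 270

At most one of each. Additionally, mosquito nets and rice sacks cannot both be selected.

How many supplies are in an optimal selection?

The maximum people served within 377 kg is 3199.
mosquito nets + medical dressings + oral rehydration salts + plastic sheeting + tool kits + infant formula hits 3199 at 371 kg.
Any selection reaching 3199 contains exactly 6 supplies.

6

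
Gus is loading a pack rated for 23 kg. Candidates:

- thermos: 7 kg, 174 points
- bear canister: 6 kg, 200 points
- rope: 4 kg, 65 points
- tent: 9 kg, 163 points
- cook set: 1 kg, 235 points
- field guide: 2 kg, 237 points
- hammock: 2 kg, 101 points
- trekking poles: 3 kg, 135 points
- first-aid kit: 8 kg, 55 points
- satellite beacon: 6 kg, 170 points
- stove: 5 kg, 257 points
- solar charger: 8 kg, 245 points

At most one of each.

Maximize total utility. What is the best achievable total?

1234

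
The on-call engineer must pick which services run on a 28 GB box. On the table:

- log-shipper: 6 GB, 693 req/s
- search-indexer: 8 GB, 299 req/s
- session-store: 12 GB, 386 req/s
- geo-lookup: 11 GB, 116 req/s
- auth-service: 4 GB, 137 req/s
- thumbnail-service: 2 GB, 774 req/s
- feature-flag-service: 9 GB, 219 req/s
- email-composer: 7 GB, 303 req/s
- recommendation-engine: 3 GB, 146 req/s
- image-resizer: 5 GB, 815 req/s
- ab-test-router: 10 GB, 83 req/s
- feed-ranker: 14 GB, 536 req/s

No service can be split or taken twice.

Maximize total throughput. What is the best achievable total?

2884

The ratio heuristic lands on log-shipper + auth-service + thumbnail-service + email-composer + recommendation-engine + image-resizer (2868) but leaves 1 GB idle.
Replace auth-service and recommendation-engine with search-indexer: the trade gains 16 net, giving 2884 at 28 GB.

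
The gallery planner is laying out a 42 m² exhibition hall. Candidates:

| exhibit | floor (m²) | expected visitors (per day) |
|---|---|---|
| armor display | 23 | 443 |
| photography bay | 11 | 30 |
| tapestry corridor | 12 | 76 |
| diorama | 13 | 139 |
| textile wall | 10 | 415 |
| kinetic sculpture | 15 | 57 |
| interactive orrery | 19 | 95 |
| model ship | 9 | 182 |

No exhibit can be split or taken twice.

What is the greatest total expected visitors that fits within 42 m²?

Density check — textile wall 41.50, model ship 20.22, armor display 19.26, diorama 10.69 are the best per m².
Best packing: armor display + textile wall + model ship — 42 m², 1040 total.
No other feasible combination exceeds 1040.

1040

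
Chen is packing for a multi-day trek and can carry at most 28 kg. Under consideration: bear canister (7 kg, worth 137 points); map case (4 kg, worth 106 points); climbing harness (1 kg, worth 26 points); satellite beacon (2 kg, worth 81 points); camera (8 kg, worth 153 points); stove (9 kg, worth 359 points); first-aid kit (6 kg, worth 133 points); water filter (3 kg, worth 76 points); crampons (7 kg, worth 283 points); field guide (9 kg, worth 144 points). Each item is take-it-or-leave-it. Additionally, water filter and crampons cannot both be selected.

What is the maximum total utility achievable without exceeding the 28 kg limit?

Best packing: map case + satellite beacon + stove + first-aid kit + crampons — 28 kg, 962 total.

962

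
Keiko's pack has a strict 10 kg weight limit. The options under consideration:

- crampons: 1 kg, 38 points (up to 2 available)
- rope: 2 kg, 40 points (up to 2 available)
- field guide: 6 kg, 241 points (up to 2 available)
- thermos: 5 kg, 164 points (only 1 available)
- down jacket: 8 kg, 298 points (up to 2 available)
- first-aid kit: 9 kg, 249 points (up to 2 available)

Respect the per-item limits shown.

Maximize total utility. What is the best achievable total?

374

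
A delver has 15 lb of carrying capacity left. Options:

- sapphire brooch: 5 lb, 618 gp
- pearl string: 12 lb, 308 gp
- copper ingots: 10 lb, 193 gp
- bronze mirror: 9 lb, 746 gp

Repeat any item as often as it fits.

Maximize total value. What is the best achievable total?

1854

Best packing: 3×sapphire brooch — 15 lb, 1854 total.
Every other selection either busts 15 lb or fails to beat 1854.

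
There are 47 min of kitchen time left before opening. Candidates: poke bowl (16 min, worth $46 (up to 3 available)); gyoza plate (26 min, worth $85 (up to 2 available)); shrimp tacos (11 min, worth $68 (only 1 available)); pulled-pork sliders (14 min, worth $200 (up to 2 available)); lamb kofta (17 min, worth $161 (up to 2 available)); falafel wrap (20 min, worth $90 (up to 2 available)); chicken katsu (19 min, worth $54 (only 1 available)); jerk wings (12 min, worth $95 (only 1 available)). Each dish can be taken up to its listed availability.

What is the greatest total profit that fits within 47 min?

By profit per min: pulled-pork sliders 14.29, lamb kofta 9.47, jerk wings 7.92 lead.
2×pulled-pork sliders + lamb kofta uses 45 of the 47 min and totals 561.
Nothing else within 47 min beats 561.

561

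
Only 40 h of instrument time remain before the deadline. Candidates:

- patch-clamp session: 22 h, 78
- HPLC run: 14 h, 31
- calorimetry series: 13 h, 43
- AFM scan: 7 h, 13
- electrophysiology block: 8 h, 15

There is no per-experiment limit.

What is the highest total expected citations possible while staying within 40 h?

Filling by ratio: patch-clamp session + calorimetry series for 121, with 5 h left unused.
The 22 h tied up in patch-clamp session is better spent on 2×calorimetry series — total rises to 129 (39 h).
Nothing else within 40 h beats 129.

129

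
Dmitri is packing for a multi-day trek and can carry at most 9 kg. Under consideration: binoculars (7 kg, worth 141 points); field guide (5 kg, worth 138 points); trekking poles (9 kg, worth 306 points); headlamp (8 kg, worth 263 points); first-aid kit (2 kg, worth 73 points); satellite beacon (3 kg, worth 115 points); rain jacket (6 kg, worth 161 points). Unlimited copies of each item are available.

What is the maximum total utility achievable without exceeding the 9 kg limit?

Taking 3×satellite beacon: 9 kg used, 345 in utility.
Every other selection either busts 9 kg or fails to beat 345.

345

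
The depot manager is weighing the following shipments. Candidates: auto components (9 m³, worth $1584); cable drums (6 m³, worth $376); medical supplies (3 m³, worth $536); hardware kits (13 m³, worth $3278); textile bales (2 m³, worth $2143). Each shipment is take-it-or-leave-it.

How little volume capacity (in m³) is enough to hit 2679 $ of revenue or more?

5

Minimise m³ subject to total revenue ≥ 2679.
medical supplies + textile bales reaches 2679 using 5 m³.
No combination under 5 m³ hits 2679.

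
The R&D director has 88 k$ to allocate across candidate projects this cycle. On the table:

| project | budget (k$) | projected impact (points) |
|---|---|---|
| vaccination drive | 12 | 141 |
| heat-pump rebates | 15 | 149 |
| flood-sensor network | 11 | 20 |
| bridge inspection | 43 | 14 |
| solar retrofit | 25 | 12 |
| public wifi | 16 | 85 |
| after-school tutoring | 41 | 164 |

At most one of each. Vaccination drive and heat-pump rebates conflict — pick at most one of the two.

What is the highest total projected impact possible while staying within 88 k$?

418

Best packing: heat-pump rebates + flood-sensor network + public wifi + after-school tutoring — 83 k$, 418 total.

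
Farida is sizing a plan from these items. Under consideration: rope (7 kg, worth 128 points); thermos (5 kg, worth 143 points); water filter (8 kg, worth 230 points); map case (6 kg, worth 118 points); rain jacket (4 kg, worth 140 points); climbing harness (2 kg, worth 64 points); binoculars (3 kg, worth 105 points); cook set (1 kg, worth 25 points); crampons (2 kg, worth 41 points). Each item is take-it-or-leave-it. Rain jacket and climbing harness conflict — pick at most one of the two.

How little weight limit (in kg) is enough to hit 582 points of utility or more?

20

Minimise kg subject to total utility ≥ 582.
thermos + water filter + rain jacket + binoculars reaches 618 using 20 kg.
No combination under 20 kg hits 582.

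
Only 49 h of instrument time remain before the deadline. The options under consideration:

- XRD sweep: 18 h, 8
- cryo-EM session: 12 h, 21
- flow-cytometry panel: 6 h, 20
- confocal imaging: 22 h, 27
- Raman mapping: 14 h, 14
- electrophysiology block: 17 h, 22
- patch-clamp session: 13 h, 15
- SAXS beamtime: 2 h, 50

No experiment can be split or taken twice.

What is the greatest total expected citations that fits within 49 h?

Taking the top-ratio experiments first gives cryo-EM session + flow-cytometry panel + electrophysiology block + SAXS beamtime for 113 (37 h).
Replace electrophysiology block with Raman mapping + patch-clamp session: the trade gains 7 net, giving 120 at 47 h.
Next best is flow-cytometry panel + confocal imaging + electrophysiology block + SAXS beamtime at 119 (47 h) — short by 1.

120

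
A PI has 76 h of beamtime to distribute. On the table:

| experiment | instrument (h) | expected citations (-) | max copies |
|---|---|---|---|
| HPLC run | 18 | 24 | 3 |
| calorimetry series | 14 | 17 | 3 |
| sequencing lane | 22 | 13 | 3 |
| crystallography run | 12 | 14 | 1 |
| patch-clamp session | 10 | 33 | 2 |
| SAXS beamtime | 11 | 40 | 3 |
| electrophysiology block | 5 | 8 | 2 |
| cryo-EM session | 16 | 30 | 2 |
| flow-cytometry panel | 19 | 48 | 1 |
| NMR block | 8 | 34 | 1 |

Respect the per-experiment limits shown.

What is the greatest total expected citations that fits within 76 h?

Filling by ratio: 2×patch-clamp session + 3×SAXS beamtime + 2×electrophysiology block + NMR block for 236, with 5 h left unused.
The 15 h tied up in patch-clamp session and electrophysiology block is better spent on flow-cytometry panel — total rises to 243 (75 h).
Nothing else within 76 h beats 243.

243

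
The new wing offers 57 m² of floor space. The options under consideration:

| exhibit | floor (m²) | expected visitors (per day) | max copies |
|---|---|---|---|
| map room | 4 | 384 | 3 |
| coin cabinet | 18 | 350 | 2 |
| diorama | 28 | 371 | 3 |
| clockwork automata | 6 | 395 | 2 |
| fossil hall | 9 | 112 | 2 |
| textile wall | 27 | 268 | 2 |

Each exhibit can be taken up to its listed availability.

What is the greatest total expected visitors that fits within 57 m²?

The ratio ordering already packs tightly: 3×map room + coin cabinet + 2×clockwork automata + fossil hall, 51 m², 2404.
Every other selection either busts 57 m² or exceeds an availability limit or fails to beat 2404.

2404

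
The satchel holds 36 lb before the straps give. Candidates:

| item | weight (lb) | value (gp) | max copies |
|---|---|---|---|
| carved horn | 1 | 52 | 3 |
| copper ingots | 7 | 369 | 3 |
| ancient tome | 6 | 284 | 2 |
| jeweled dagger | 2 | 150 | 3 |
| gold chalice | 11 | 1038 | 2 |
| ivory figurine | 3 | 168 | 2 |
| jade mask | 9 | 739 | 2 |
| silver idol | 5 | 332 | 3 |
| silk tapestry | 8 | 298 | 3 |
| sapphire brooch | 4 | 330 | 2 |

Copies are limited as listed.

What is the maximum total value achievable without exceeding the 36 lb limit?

3197

Taking the top-ratio items first gives 3×jeweled dagger + 2×gold chalice + 2×sapphire brooch for 3186 (36 lb).
Dropping 3×jeweled dagger and sapphire brooch frees 10 lb; slotting in carved horn + jade mask (10 lb) lifts the total to 3197 at 36 lb.
That's the maximum — no swap from here does better than 3197.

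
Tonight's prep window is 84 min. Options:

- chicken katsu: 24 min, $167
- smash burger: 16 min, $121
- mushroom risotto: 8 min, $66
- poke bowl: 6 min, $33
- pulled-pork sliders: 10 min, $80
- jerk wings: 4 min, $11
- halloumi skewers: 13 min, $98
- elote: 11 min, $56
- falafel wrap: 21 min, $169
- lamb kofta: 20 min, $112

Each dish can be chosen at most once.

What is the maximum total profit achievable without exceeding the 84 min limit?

635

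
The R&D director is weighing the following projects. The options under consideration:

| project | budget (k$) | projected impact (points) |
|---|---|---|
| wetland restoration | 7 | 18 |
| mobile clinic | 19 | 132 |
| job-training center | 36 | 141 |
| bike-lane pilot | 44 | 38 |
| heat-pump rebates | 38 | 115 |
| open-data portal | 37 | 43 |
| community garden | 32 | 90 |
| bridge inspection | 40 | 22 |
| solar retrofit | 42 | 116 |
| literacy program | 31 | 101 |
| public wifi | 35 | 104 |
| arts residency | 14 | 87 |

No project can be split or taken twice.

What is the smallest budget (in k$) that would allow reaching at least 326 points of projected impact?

Need the lightest bundle worth ≥ 326.
mobile clinic + job-training center + arts residency reaches 360 using 69 k$.
Any bundle with less than 69 k$ falls short of 326.

69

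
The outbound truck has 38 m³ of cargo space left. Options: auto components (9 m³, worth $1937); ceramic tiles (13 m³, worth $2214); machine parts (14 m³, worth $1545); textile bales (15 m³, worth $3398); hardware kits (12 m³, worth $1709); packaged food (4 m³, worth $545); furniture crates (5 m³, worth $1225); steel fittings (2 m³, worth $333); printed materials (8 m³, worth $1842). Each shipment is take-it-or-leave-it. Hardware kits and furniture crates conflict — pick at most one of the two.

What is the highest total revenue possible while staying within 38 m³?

8402

By revenue per m³: furniture crates 245.00, printed materials 230.25, textile bales 226.53 lead.
The ratio ordering already packs tightly: auto components + textile bales + furniture crates + printed materials, 37 m³, 8402.
Runner-up auto components + textile bales + packaged food + steel fittings + printed materials tops out at 8055.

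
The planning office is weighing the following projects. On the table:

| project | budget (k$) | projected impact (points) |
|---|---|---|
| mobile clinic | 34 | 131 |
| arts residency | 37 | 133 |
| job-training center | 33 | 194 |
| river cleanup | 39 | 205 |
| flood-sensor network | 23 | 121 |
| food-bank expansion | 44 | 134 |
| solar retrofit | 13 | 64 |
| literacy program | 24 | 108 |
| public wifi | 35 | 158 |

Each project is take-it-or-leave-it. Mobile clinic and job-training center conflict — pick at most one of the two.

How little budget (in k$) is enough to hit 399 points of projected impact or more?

72

Look for the lowest-budget combination reaching 399.
Taking job-training center + river cleanup gives 399 (≥ 399) for 72 k$.
No combination under 72 k$ hits 399.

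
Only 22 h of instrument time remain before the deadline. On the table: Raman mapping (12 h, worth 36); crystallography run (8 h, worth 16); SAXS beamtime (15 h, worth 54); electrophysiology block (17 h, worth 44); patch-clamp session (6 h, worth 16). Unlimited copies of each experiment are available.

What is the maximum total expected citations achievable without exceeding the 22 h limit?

70

Ranking by ratio (expected citations/h): SAXS beamtime 3.60, Raman mapping 3.00, patch-clamp session 2.67, electrophysiology block 2.59.
The ratio ordering already packs tightly: SAXS beamtime + patch-clamp session, 21 h, 70.
That's the maximum — no swap from here does better than 70.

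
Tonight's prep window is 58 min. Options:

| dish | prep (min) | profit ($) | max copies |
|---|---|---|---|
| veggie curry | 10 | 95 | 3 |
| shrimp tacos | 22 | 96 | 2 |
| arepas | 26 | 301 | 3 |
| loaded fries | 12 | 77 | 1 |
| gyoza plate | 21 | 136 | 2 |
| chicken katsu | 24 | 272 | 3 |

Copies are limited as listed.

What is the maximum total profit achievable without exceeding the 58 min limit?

639

The ratio heuristic lands on 2×arepas (602) but leaves 6 min idle.
Replace 2×arepas with veggie curry + 2×chicken katsu: the trade gains 37 net, giving 639 at 58 min.
Nothing else within 58 min beats 639.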